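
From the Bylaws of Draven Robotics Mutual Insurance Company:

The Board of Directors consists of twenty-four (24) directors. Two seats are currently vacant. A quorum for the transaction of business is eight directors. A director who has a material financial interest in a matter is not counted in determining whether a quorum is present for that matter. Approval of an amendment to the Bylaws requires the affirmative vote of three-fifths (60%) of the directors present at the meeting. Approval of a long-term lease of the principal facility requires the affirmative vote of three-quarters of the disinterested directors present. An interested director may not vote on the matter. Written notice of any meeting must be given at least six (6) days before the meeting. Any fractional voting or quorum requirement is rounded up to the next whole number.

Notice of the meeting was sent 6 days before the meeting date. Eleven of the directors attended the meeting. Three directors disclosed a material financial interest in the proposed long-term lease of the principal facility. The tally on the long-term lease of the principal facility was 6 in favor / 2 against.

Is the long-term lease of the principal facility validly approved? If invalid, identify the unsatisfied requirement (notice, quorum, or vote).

Valid — all requirements satisfied.

Notice: 6 days given; 6 required (6 ≥ 6). Satisfied.
Quorum: 11 present, but the 3 interested directors do not count, leaving 8. Quorum is 8. Satisfied.
Vote: the long-term lease of the principal facility requires three-fourths of the disinterested directors present (11 − 3 = 8). 3/4 of 8 = 6, so 6 affirmative votes are needed; 6 voted in favor. Satisfied.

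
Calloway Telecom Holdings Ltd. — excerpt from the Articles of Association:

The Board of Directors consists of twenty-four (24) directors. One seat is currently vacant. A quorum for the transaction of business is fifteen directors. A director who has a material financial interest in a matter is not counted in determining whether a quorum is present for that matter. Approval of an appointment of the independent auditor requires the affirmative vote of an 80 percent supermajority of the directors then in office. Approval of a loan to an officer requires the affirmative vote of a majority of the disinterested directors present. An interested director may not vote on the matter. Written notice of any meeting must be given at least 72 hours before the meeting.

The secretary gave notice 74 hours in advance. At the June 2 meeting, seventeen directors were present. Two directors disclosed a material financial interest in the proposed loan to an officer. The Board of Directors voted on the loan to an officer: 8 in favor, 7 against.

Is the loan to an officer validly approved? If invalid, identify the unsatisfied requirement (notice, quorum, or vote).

Valid — all requirements satisfied.

Notice: 74 hours given; 72 required (74 ≥ 72). Satisfied.
Quorum: 17 present, but the 2 interested directors do not count, leaving 15. Quorum is 15. Satisfied.
Vote: the loan to an officer requires a majority of the disinterested directors present (17 − 2 = 15). A majority of 15 is 8, so 8 affirmative votes are needed; 8 voted in favor. Satisfied.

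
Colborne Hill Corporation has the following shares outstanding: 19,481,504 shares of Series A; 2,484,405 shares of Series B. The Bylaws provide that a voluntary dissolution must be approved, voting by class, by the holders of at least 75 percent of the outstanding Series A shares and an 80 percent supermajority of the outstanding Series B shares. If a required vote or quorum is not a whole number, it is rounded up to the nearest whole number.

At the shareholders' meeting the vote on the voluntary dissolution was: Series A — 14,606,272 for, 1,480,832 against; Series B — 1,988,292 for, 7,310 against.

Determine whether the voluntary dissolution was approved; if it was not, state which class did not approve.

Not approved — the Series A shares did not give the required vote.

Series A: 3/4 of 19481504 = 14611128; 14,611,128 required, 14,606,272 in favor — not approved.
Series B: 4/5 of 2484405 = 1987524; 1,987,524 required, 1,988,292 in favor — approved.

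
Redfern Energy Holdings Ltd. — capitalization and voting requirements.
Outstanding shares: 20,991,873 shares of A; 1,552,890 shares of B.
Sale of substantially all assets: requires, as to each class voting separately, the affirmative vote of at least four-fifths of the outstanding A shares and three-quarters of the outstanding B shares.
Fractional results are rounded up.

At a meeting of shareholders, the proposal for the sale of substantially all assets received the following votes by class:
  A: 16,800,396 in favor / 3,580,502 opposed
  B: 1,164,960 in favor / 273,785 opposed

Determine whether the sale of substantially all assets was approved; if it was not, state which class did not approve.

A: 4/5 of 20991873 = 16793498.40, rounded up to 16793499; 16,793,499 required, 16,800,396 in favor — approved.
B: 3/4 of 1552890 = 1164667.50, rounded up to 1164668; 1,164,668 required, 1,164,960 in favor — approved.

Approved — every class gave the required vote.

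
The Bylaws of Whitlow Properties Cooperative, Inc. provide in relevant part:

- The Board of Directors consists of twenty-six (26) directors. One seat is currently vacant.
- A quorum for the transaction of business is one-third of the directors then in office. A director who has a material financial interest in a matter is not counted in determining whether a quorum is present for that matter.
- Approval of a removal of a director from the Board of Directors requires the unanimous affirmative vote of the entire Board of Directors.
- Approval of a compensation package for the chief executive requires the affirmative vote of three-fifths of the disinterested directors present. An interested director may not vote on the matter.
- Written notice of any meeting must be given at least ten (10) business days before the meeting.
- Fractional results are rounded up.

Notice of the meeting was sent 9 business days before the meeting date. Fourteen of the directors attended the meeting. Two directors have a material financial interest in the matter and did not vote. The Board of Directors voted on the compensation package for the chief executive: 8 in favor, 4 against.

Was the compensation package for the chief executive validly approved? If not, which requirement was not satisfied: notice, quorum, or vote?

Invalid — notice requirement not satisfied.

Notice: 9 business days given; 10 required (9 < 10). Not satisfied.
Quorum: 14 present, but the 2 interested directors do not count, leaving 12. Quorum is 9. Satisfied.
Vote: the compensation package for the chief executive requires three-fifths of the disinterested directors present (14 − 2 = 12). 3/5 of 12 = 7.20, rounded up to 8, so 8 affirmative votes are needed; 8 voted in favor. Satisfied.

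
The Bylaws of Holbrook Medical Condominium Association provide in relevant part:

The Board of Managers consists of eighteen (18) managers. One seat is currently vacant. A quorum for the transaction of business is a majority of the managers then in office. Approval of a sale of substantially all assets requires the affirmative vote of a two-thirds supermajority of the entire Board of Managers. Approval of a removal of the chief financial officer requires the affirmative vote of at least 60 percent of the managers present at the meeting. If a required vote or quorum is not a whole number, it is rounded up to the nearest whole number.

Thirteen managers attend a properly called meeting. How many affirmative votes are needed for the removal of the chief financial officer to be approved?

The removal of the chief financial officer requires three-fifths of the managers present (13).
3/5 of 13 = 7.80, rounded up to 8.

8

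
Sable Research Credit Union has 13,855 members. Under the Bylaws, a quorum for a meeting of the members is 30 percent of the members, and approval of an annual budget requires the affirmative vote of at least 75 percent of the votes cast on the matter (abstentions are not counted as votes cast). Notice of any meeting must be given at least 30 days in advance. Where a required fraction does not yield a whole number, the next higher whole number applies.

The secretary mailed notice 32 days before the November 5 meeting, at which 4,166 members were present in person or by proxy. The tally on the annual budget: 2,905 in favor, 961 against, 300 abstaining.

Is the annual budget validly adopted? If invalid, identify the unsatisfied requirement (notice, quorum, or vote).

Valid — all requirements satisfied.

Notice: 32 days given; 30 required. Satisfied.
Quorum: 30% of 13,855 = 4,156.50, rounded up to 4,157; 4,166 present. Satisfied.
Vote: requires three-fourths of the votes cast (4,166 − 300 abstaining = 3,866); 3/4 of 3866 = 2899.50, rounded up to 2900, so 2,900 needed; 2,905 in favor. Satisfied.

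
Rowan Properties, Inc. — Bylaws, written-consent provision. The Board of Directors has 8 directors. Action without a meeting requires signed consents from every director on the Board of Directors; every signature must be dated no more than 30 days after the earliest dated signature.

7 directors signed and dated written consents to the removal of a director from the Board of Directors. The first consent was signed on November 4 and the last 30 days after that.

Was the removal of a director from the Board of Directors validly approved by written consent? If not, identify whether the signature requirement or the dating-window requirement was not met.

Not effective — insufficient signatures.

Signatures required: all of 8 — unanimous means all 8, so 8 needed; 7 signed. Insufficient.
Dating window: the latest signature is 30 days after the earliest; the limit is 30 days. Within the window.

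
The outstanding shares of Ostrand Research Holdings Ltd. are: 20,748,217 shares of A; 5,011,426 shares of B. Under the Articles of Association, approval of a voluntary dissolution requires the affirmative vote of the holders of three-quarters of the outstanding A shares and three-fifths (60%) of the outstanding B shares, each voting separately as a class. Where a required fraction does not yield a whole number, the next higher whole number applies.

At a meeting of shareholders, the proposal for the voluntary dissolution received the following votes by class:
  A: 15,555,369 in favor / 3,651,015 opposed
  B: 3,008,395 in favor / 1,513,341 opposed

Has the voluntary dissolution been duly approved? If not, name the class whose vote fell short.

A: 3/4 of 20748217 = 15561162.75, rounded up to 15561163; 15,561,163 required, 15,555,369 in favor — not approved.
B: 3/5 of 5011426 = 3006855.60, rounded up to 3006856; 3,006,856 required, 3,008,395 in favor — approved.

Not approved — the A shares did not give the required vote.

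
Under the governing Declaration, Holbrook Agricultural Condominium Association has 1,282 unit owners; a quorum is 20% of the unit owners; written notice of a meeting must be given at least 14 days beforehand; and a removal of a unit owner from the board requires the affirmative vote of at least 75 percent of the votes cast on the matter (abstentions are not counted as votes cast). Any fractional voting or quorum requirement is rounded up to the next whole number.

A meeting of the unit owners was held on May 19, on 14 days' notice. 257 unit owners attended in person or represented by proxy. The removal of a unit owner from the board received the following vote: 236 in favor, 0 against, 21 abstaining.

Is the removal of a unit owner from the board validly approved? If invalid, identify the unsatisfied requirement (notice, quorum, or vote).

Valid — all requirements satisfied.

Notice: 14 days given; 14 required. Satisfied.
Quorum: 20% of 1,282 = 256.40, rounded up to 257; 257 present. Satisfied.
Vote: requires three-fourths of the votes cast (257 − 21 abstaining = 236); 3/4 of 236 = 177, so 177 needed; 236 in favor. Satisfied.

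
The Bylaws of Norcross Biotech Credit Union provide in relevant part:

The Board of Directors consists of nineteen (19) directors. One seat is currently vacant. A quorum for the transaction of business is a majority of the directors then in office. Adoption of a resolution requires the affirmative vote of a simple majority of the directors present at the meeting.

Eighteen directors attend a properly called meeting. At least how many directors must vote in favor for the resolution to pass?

10

The resolution requires a majority of the directors present (18).
A majority of 18 is 10.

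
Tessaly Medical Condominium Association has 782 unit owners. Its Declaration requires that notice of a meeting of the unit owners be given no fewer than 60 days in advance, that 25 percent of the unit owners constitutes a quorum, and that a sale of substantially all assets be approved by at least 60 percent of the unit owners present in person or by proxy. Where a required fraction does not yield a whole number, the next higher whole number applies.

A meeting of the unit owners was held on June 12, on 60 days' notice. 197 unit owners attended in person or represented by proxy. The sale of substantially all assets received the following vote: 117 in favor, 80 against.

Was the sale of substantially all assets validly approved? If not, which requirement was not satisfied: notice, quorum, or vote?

Notice: 60 days given; 60 required. Satisfied.
Quorum: 25% of 782 = 195.50, rounded up to 196; 197 present. Satisfied.
Vote: requires three-fifths of those present (197); 3/5 of 197 = 118.20, rounded up to 119, so 119 needed; 117 in favor. Not satisfied.

Invalid — vote requirement not satisfied.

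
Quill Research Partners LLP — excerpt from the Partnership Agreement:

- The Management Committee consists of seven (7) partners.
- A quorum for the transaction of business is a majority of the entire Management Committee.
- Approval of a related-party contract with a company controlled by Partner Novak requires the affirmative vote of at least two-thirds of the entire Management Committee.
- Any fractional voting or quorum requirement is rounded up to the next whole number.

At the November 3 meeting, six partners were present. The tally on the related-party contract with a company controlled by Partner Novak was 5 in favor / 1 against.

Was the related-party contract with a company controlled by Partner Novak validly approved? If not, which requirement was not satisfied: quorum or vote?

Quorum: 6 present; quorum is 4. Satisfied.
Vote: the related-party contract with a company controlled by Partner Novak requires two-thirds of the entire Management Committee (7). 2/3 of 7 = 4.67, rounded up to 5, so 5 affirmative votes are needed; 5 voted in favor. Satisfied.

Valid — all requirements satisfied.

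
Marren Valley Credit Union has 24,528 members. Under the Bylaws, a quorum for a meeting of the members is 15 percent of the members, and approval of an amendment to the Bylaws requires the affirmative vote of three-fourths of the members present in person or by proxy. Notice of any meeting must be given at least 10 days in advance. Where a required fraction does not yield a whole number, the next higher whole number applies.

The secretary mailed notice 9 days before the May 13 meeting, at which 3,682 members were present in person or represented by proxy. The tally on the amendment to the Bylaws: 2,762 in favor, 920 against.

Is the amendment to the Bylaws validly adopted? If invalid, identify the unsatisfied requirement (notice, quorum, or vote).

Notice: 9 days given; 10 required. Not satisfied.
Quorum: 15% of 24,528 = 3,679.20, rounded up to 3,680; 3,682 present. Satisfied.
Vote: requires three-fourths of those present (3,682); 3/4 of 3682 = 2761.50, rounded up to 2762, so 2,762 needed; 2,762 in favor. Satisfied.

Invalid — notice requirement not satisfied.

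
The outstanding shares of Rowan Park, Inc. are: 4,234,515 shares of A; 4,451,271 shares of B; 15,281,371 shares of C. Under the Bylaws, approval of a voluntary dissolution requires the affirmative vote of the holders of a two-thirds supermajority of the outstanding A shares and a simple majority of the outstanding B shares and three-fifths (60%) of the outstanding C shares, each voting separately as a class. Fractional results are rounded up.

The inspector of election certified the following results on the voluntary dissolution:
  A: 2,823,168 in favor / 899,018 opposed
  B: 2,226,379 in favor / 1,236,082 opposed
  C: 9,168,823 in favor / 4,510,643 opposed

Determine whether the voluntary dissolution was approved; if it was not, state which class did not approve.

Approved — every class gave the required vote.

A: 2/3 of 4234515 = 2823010; 2,823,010 required, 2,823,168 in favor — approved.
B: a majority of 4451271 is 2225636; 2,225,636 required, 2,226,379 in favor — approved.
C: 3/5 of 15281371 = 9168822.60, rounded up to 9168823; 9,168,823 required, 9,168,823 in favor — approved.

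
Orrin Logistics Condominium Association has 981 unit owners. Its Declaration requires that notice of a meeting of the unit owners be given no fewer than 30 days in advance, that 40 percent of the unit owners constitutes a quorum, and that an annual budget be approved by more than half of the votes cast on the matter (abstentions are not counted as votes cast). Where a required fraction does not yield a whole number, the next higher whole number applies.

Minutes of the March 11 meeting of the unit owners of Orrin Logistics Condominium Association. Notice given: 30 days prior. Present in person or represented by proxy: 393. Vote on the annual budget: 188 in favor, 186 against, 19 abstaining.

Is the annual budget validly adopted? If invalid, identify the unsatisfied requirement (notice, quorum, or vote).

Valid — all requirements satisfied.

Notice: 30 days given; 30 required. Satisfied.
Quorum: 40% of 981 = 392.40, rounded up to 393; 393 present. Satisfied.
Vote: requires a majority of the votes cast (393 − 19 abstaining = 374); a majority of 374 is 188, so 188 needed; 188 in favor. Satisfied.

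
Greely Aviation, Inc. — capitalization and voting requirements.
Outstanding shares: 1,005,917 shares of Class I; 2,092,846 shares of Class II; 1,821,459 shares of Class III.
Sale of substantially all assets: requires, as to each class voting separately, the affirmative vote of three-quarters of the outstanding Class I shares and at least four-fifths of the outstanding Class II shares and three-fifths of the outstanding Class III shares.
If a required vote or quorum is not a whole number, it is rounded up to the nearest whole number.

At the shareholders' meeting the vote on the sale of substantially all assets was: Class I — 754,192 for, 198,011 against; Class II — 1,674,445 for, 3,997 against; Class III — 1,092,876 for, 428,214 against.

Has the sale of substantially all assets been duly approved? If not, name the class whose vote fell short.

Class I: 3/4 of 1005917 = 754437.75, rounded up to 754438; 754,438 required, 754,192 in favor — not approved.
Class II: 4/5 of 2092846 = 1674276.80, rounded up to 1674277; 1,674,277 required, 1,674,445 in favor — approved.
Class III: 3/5 of 1821459 = 1092875.40, rounded up to 1092876; 1,092,876 required, 1,092,876 in favor — approved.

Not approved — the Class I shares did not give the required vote.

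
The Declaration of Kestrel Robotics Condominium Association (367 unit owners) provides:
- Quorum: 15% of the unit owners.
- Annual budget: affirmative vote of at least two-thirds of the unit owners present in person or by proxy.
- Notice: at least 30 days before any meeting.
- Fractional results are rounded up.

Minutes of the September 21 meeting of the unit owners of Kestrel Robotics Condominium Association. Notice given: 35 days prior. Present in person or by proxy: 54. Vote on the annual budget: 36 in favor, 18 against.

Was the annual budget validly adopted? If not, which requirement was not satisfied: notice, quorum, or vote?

Invalid — quorum requirement not satisfied.

Notice: 35 days given; 30 required. Satisfied.
Quorum: 15% of 367 = 55.05, rounded up to 56; 54 present. Not satisfied.
Vote: requires two-thirds of those present (54); 2/3 of 54 = 36, so 36 needed; 36 in favor. Satisfied.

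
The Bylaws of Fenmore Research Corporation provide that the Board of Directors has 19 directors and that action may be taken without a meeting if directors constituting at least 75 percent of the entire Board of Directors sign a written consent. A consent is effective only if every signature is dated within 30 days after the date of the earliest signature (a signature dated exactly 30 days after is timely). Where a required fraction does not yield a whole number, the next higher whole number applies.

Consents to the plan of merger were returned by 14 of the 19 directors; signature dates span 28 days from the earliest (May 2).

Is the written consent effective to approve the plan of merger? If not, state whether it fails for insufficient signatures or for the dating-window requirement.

Signatures required: at least 75 percent of 19 — 3/4 of 19 = 14.25, rounded up to 15, so 15 needed; 14 signed. Insufficient.
Dating window: the latest signature is 28 days after the earliest; the limit is 30 days. Within the window.

Not effective — insufficient signatures.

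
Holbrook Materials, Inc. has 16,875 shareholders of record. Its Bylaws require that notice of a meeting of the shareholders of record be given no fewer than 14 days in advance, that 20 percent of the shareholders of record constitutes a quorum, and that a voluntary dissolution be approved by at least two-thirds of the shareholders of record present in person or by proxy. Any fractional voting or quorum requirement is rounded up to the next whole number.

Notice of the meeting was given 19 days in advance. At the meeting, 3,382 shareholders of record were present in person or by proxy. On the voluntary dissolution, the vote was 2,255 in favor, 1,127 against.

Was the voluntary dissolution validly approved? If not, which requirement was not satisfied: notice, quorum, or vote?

Valid — all requirements satisfied.

Notice: 19 days given; 14 required. Satisfied.
Quorum: 20% of 16,875 = 3,375; 3,382 present. Satisfied.
Vote: requires two-thirds of those present (3,382); 2/3 of 3382 = 2254.67, rounded up to 2255, so 2,255 needed; 2,255 in favor. Satisfied.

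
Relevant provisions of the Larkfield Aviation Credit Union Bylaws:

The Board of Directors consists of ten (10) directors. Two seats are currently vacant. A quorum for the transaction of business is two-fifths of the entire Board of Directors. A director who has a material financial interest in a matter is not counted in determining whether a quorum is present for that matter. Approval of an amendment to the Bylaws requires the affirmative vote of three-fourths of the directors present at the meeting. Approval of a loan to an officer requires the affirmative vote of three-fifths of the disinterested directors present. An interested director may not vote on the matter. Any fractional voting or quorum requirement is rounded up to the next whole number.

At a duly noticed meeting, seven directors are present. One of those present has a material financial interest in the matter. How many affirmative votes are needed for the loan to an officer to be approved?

4

The loan to an officer requires three-fifths of the disinterested directors present (7 − 1 = 6).
3/5 of 6 = 3.60, rounded up to 4.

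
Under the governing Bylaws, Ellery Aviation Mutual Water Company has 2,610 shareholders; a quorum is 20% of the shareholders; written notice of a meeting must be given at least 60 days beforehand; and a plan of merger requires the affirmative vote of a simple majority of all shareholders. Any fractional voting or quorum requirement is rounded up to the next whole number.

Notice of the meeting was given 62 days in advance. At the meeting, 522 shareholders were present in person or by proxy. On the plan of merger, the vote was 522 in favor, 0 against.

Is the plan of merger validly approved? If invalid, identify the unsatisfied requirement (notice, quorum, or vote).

Invalid — vote requirement not satisfied.

Notice: 62 days given; 60 required. Satisfied.
Quorum: 20% of 2,610 = 522; 522 present. Satisfied.
Vote: requires a majority of all shareholders (2,610); a majority of 2610 is 1306, so 1,306 needed; 522 in favor. Not satisfied.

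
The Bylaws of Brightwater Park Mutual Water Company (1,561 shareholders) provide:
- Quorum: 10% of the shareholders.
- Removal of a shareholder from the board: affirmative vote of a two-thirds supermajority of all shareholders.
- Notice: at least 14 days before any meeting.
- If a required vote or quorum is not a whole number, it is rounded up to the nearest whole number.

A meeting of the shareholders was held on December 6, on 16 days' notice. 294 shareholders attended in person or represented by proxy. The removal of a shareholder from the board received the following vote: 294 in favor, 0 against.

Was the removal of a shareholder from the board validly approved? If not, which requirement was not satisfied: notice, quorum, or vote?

Notice: 16 days given; 14 required. Satisfied.
Quorum: 10% of 1,561 = 156.10, rounded up to 157; 294 present. Satisfied.
Vote: requires two-thirds of all shareholders (1,561); 2/3 of 1561 = 1040.67, rounded up to 1041, so 1,041 needed; 294 in favor. Not satisfied.

Invalid — vote requirement not satisfied.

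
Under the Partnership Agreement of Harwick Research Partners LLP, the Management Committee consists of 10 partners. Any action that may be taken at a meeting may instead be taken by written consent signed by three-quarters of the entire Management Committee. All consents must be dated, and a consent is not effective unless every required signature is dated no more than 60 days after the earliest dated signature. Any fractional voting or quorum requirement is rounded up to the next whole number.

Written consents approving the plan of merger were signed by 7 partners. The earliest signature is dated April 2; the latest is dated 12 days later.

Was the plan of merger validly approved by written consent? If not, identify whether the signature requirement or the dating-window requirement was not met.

Not effective — insufficient signatures.

Signatures required: three-quarters of 10 — 3/4 of 10 = 7.50, rounded up to 8, so 8 needed; 7 signed. Insufficient.
Dating window: the latest signature is 12 days after the earliest; the limit is 60 days. Within the window.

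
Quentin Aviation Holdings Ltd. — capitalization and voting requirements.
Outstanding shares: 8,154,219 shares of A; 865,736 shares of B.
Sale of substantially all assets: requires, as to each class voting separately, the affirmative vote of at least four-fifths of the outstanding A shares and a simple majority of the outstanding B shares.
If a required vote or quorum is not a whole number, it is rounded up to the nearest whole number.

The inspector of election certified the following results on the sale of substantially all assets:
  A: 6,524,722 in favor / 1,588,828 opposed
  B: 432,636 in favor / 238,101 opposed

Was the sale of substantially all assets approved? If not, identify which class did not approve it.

A: 4/5 of 8154219 = 6523375.20, rounded up to 6523376; 6,523,376 required, 6,524,722 in favor — approved.
B: a majority of 865736 is 432869; 432,869 required, 432,636 in favor — not approved.

Not approved — the B shares did not give the required vote.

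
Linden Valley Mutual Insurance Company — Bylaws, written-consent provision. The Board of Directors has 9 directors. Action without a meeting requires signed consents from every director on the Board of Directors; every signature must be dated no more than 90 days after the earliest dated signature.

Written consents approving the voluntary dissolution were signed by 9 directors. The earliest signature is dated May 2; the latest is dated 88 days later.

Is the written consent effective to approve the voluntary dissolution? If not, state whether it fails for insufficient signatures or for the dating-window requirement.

Effective — both the signature and dating-window requirements are satisfied.

Signatures required: all of 9 — unanimous means all 9, so 9 needed; 9 signed. Sufficient.
Dating window: the latest signature is 88 days after the earliest; the limit is 90 days. Within the window.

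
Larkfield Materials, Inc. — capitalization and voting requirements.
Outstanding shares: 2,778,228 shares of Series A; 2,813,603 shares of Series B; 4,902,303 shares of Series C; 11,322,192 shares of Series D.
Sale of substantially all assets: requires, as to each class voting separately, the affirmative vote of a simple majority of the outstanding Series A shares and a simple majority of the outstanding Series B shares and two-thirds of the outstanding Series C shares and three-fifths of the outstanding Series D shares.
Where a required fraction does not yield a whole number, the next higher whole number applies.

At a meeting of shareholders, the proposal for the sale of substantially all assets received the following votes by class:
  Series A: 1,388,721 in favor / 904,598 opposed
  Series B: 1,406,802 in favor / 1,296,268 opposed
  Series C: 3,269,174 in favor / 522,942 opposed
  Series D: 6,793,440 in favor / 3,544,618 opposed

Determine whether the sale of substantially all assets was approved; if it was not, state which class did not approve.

Series A: a majority of 2778228 is 1389115; 1,389,115 required, 1,388,721 in favor — not approved.
Series B: a majority of 2813603 is 1406802; 1,406,802 required, 1,406,802 in favor — approved.
Series C: 2/3 of 4902303 = 3268202; 3,268,202 required, 3,269,174 in favor — approved.
Series D: 3/5 of 11322192 = 6793315.20, rounded up to 6793316; 6,793,316 required, 6,793,440 in favor — approved.

Not approved — the Series A shares did not give the required vote.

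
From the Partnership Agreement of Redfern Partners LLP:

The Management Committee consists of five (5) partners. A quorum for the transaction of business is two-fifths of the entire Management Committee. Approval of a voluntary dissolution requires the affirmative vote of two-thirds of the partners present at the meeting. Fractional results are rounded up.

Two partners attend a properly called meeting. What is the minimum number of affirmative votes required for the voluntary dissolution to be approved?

The voluntary dissolution requires two-thirds of the partners present (2).
2/3 of 2 = 1.33, rounded up to 2.

2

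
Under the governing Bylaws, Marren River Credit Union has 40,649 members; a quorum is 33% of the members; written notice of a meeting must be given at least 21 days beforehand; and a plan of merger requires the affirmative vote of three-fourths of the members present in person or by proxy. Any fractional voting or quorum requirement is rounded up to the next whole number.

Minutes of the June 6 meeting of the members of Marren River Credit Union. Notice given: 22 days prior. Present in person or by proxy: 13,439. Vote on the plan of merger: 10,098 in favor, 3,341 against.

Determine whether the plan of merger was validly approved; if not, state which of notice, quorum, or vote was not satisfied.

Notice: 22 days given; 21 required. Satisfied.
Quorum: 33% of 40,649 = 13,414.17, rounded up to 13,415; 13,439 present. Satisfied.
Vote: requires three-fourths of those present (13,439); 3/4 of 13439 = 10079.25, rounded up to 10080, so 10,080 needed; 10,098 in favor. Satisfied.

Valid — all requirements satisfied.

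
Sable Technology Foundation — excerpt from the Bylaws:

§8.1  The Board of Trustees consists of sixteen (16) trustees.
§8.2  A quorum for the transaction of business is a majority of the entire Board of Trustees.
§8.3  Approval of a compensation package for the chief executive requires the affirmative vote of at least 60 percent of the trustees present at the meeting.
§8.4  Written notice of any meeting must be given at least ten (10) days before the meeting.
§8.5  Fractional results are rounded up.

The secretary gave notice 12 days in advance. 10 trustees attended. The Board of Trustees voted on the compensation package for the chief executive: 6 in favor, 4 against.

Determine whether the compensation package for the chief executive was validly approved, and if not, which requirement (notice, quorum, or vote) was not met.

Notice: 12 days given; 10 required (12 ≥ 10). Satisfied.
Quorum: 10 present; quorum is 9. Satisfied.
Vote: the compensation package for the chief executive requires three-fifths of the trustees present (10). 3/5 of 10 = 6, so 6 affirmative votes are needed; 6 voted in favor. Satisfied.

Valid — all requirements satisfied.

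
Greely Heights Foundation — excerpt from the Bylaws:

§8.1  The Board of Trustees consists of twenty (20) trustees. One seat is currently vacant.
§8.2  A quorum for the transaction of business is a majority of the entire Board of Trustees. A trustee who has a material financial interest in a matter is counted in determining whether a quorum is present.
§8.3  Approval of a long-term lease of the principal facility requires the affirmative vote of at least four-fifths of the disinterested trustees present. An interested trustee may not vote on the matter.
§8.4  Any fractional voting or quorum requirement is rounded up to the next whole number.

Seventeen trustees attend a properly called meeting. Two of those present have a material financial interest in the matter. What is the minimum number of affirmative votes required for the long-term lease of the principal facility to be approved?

The long-term lease of the principal facility requires four-fifths of the disinterested trustees present (17 − 2 = 15).
4/5 of 15 = 12.

12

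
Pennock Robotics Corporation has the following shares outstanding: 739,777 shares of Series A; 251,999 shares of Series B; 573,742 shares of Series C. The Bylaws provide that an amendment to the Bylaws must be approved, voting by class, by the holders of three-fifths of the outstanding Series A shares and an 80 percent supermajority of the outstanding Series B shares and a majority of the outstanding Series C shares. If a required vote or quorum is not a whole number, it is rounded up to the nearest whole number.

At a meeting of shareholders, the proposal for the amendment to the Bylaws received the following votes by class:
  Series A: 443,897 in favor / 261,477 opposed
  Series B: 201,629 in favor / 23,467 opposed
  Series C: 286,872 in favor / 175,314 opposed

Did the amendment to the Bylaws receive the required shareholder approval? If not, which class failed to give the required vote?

Series A: 3/5 of 739777 = 443866.20, rounded up to 443867; 443,867 required, 443,897 in favor — approved.
Series B: 4/5 of 251999 = 201599.20, rounded up to 201600; 201,600 required, 201,629 in favor — approved.
Series C: a majority of 573742 is 286872; 286,872 required, 286,872 in favor — approved.

Approved — every class gave the required vote.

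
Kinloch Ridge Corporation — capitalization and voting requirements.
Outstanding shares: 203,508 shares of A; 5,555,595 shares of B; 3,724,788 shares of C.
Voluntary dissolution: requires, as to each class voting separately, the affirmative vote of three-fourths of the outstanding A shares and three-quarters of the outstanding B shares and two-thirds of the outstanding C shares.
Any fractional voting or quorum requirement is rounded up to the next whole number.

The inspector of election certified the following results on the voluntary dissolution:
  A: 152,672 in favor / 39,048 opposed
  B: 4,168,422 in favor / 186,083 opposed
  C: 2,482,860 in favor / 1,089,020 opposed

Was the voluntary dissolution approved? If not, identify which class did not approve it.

A: 3/4 of 203508 = 152631; 152,631 required, 152,672 in favor — approved.
B: 3/4 of 5555595 = 4166696.25, rounded up to 4166697; 4,166,697 required, 4,168,422 in favor — approved.
C: 2/3 of 3724788 = 2483192; 2,483,192 required, 2,482,860 in favor — not approved.

Not approved — the C shares did not give the required vote.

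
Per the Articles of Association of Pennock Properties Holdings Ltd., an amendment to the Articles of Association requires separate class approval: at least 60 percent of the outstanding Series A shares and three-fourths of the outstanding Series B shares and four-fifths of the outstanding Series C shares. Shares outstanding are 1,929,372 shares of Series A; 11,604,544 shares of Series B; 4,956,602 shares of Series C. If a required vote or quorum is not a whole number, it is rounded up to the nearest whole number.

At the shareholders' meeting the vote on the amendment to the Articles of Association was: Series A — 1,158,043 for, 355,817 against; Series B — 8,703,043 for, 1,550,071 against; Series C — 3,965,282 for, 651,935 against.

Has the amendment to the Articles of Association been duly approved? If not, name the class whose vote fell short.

Series A: 3/5 of 1929372 = 1157623.20, rounded up to 1157624; 1,157,624 required, 1,158,043 in favor — approved.
Series B: 3/4 of 11604544 = 8703408; 8,703,408 required, 8,703,043 in favor — not approved.
Series C: 4/5 of 4956602 = 3965281.60, rounded up to 3965282; 3,965,282 required, 3,965,282 in favor — approved.

Not approved — the Series B shares did not give the required vote.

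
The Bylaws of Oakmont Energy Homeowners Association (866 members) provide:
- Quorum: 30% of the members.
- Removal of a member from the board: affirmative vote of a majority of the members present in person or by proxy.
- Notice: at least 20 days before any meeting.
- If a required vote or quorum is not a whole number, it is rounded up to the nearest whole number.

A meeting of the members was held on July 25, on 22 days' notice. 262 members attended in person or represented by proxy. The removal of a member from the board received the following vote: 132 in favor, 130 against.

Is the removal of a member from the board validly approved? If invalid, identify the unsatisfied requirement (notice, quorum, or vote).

Notice: 22 days given; 20 required. Satisfied.
Quorum: 30% of 866 = 259.80, rounded up to 260; 262 present. Satisfied.
Vote: requires a majority of those present (262); a majority of 262 is 132, so 132 needed; 132 in favor. Satisfied.

Valid — all requirements satisfied.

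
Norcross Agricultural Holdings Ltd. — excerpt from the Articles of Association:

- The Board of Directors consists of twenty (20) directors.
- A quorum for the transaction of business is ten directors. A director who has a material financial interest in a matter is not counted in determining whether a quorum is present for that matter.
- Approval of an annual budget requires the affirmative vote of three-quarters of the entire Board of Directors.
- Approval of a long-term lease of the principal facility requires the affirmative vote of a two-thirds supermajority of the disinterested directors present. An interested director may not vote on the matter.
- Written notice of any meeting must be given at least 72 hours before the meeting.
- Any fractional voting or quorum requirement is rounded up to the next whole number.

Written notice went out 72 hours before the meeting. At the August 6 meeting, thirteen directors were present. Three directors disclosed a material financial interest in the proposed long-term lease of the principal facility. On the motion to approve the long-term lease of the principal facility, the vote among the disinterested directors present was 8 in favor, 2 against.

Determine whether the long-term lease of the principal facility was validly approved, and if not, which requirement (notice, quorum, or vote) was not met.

Valid — all requirements satisfied.

Notice: 72 hours given; 72 required (72 ≥ 72). Satisfied.
Quorum: 13 present, but the 3 interested directors do not count, leaving 10. Quorum is 10. Satisfied.
Vote: the long-term lease of the principal facility requires two-thirds of the disinterested directors present (13 − 3 = 10). 2/3 of 10 = 6.67, rounded up to 7, so 7 affirmative votes are needed; 8 voted in favor. Satisfied.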